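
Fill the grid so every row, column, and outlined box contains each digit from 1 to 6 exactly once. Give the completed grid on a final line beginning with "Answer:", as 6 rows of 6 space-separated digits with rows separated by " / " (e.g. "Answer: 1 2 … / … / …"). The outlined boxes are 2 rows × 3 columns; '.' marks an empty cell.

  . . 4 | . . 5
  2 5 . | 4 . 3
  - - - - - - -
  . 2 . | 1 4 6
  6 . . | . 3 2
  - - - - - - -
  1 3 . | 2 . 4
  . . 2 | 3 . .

Step 1. [r1c4∈{6}] nothing but 6 survives at r1c4. So r1c4=6.
Step 2. [r6c2∈{4,6}] r6c2 is the only open cell in col 2 admitting 6. So r6c2=6.
Step 3. [r5c3∈{5}] r5c3 has the single candidate 5 ⇒ r5c3=5.
Step 4. [r2c5∈{1}] nothing but 1 survives at r2c5 ⇒ r2c5=1.
Step 5. [r4c2∈{1,4}] row 4 places 4 nowhere but r4c2. So r4c2=4.
Step 6. [r1c1∈{3}] nothing but 3 survives at r1c1. So r1c1=3.
Step 7. [r1c2∈{1}] only 1 remains possible at r1c2, so r1c2=1.
Step 8. [r6c5∈{5}] nothing but 5 survives at r6c5. So r6c5=5.
Step 9. [r4c4∈{5}] nothing but 5 survives at r4c4, so r4c4=5.
Step 10. [r3c1∈{5}] r3c1 has the single candidate 5. So r3c1=5.
Step 11. [r6c6∈{1}] only 1 remains possible at r6c6. So r6c6=1.
Step 12. [r1c5∈{2}] nothing but 2 survives at r1c5, so r1c5=2.
Step 13. [r3c3∈{3}] r3c3 has the single candidate 3 ⇒ r3c3=3.
Step 14. [r6c1∈{4}] nothing but 4 survives at r6c1, so r6c1=4.
Step 15. [r5c5∈{6}] only 6 remains possible at r5c5 ⇒ r5c5=6.
Step 16. [r2c3∈{6}] r2c3 is down to just 6. So r2c3=6.
Step 17. [r4c3∈{1}] r4c3's peers cover all but 1. So r4c3=1.

Answer: 3 1 4 6 2 5 / 2 5 6 4 1 3 / 5 2 3 1 4 6 / 6 4 1 5 3 2 / 1 3 5 2 6 4 / 4 6 2 3 5 1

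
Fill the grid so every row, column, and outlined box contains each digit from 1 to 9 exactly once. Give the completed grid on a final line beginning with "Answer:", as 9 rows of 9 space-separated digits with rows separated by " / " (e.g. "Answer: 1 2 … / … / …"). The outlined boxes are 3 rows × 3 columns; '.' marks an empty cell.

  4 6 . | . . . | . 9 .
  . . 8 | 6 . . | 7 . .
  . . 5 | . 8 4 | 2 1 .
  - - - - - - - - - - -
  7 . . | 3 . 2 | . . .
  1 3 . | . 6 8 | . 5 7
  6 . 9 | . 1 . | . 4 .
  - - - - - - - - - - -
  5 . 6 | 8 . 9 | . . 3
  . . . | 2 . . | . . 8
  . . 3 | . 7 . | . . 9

Step 1. [r7c5∈{4}] r7c5's peers cover all but 4 ⇒ r7c5=4.
Step 2. [r1c9∈{5}] r1c9 is down to just 5 ⇒ r1c9=5.
Step 3. [r7c7∈{1}] r7c7 is down to just 1, so r7c7=1.
Step 4. [r2c8∈{3}] r2c8 is down to just 3. So r2c8=3.
Step 5. [r4c8∈{6,8}] col 8 places 8 nowhere but r4c8, so r4c8=8.
Step 6. [r4c3∈{4}] nothing but 4 survives at r4c3, so r4c3=4.
Step 7. [r8c1∈{9}] nothing but 9 survives at r8c1 ⇒ r8c1=9.
Step 8. [r2c1∈{2}] nothing but 2 survives at r2c1, so r2c1=2.
Step 9. [r6c2∈{2,5,8}] across row 6, 8 lands solely at r6c2. So r6c2=8.
Step 10. [r5c7∈{9}] r5c7 has the single candidate 9, so r5c7=9.
Step 11. [r4c7∈{6}] r4c7's peers cover all but 6 ⇒ r4c7=6.
Step 12. [r3c4∈{7,9}] col 4 places 9 nowhere but r3c4. So r3c4=9.
Step 13. [r3c2∈{7}] only 7 remains possible at r3c2 ⇒ r3c2=7.
Step 14. [r1c3∈{1}] nothing but 1 survives at r1c3, so r1c3=1.
Step 15. [r9c4∈{1,5}] r9c4 is the only open cell in col 4 admitting 1, so r9c4=1.
Step 16. [r6c4∈{5,7}] across col 4, 5 lands solely at r6c4 ⇒ r6c4=5.
Step 17. [r2c5∈{5}] r2c5 has the single candidate 5 ⇒ r2c5=5.
Step 18. [r8c5∈{3}] r8c5 has the single candidate 3 ⇒ r8c5=3.
Step 19. [r7c8∈{2,7}] 7 has one home in row 7: r7c8. So r7c8=7.
Step 20. [r8c8∈{6}] r8c8's peers cover all but 6. So r8c8=6.
Step 21. [r8c6∈{5}] r8c6 has the single candidate 5, so r8c6=5.
Step 22. [r8c7∈{4}] nothing but 4 survives at r8c7 ⇒ r8c7=4.
Step 23. [r9c8∈{2}] r9c8 has the single candidate 2. So r9c8=2.
Step 24. [r6c6∈{7}] r6c6 is down to just 7, so r6c6=7.
Step 25. [r4c2∈{5}] r4c2 has the single candidate 5, so r4c2=5.
Step 26. [r1c5∈{2}] r1c5 has the single candidate 2 ⇒ r1c5=2.
Step 27. [r9c7∈{5}] only 5 remains possible at r9c7 ⇒ r9c7=5.
Step 28. [r3c1∈{3}] nothing but 3 survives at r3c1 ⇒ r3c1=3.
Step 29. [r4c9∈{1}] nothing but 1 survives at r4c9. So r4c9=1.
Step 30. [r6c9∈{2}] r6c9 has the single candidate 2. So r6c9=2.
Step 31. [r9c1∈{8}] r9c1 is down to just 8. So r9c1=8.
Step 32. [r8c3∈{7}] r8c3 has the single candidate 7 ⇒ r8c3=7.
Step 33. [r2c6∈{1}] only 1 remains possible at r2c6. So r2c6=1.
Step 34. [r1c6∈{3}] nothing but 3 survives at r1c6, so r1c6=3.
Step 35. [r2c9∈{4}] nothing but 4 survives at r2c9 ⇒ r2c9=4.
Step 36. [r5c3∈{2}] r5c3's peers cover all but 2 ⇒ r5c3=2.
Step 37. [r6c7∈{3}] nothing but 3 survives at r6c7 ⇒ r6c7=3.
Step 38. [r2c2∈{9}] nothing but 9 survives at r2c2. So r2c2=9.
Step 39. [r5c4∈{4}] nothing but 4 survives at r5c4. So r5c4=4.
Step 40. [r8c2∈{1}] only 1 remains possible at r8c2, so r8c2=1.
Step 41. [r9c2∈{4}] r9c2's peers cover all but 4. So r9c2=4.
Step 42. [r3c9∈{6}] r3c9's peers cover all but 6 ⇒ r3c9=6.
Step 43. [r1c4∈{7}] r1c4 is down to just 7, so r1c4=7.
Step 44. [r9c6∈{6}] r9c6 has the single candidate 6 ⇒ r9c6=6.
Step 45. [r1c7∈{8}] r1c7 has the single candidate 8 ⇒ r1c7=8.
Step 46. [r7c2∈{2}] only 2 remains possible at r7c2 ⇒ r7c2=2.
Step 47. [r4c5∈{9}] r4c5 has the single candidate 9. So r4c5=9.

Answer: 4 6 1 7 2 3 8 9 5 / 2 9 8 6 5 1 7 3 4 / 3 7 5 9 8 4 2 1 6 / 7 5 4 3 9 2 6 8 1 / 1 3 2 4 6 8 9 5 7 / 6 8 9 5 1 7 3 4 2 / 5 2 6 8 4 9 1 7 3 / 9 1 7 2 3 5 4 6 8 / 8 4 3 1 7 6 5 2 9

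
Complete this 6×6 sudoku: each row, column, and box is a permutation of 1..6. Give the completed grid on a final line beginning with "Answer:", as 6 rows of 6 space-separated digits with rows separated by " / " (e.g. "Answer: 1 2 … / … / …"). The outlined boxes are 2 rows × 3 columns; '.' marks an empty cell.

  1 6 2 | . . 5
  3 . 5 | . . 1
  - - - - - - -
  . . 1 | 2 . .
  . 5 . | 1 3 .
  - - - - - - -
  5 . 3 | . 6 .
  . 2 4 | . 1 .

Step 1. [r1c5∈{4}] r1c5 is down to just 4. So r1c5=4.
Step 2. [r4c3∈{6}] r4c3's peers cover all but 6. So r4c3=6.
Step 3. [r3c1∈{4}] only 4 remains possible at r3c1 ⇒ r3c1=4.
Step 4. [r6c4∈{3,5}] r6c4 is the only open cell in row 6 admitting 5, so r6c4=5.
Step 5. [r5c6∈{2,4}] r5c6 is the only open cell in row 5 admitting 2 ⇒ r5c6=2.
Step 6. [r5c2∈{1}] r5c2 has the single candidate 1 ⇒ r5c2=1.
Step 7. [r5c4∈{4}] r5c4's peers cover all but 4, so r5c4=4.
Step 8. [r2c5∈{2}] r2c5 has the single candidate 2 ⇒ r2c5=2.
Step 9. [r6c1∈{6}] only 6 remains possible at r6c1, so r6c1=6.
Step 10. [r4c6∈{4}] r4c6's peers cover all but 4, so r4c6=4.
Step 11. [r2c2∈{4}] r2c2 is down to just 4 ⇒ r2c2=4.
Step 12. [r1c4∈{3}] nothing but 3 survives at r1c4 ⇒ r1c4=3.
Step 13. [r3c6∈{6}] r3c6 is down to just 6 ⇒ r3c6=6.
Step 14. [r2c4∈{6}] nothing but 6 survives at r2c4 ⇒ r2c4=6.
Step 15. [r6c6∈{3}] only 3 remains possible at r6c6, so r6c6=3.
Step 16. [r3c2∈{3}] nothing but 3 survives at r3c2. So r3c2=3.
Step 17. [r4c1∈{2}] r4c1 has the single candidate 2 ⇒ r4c1=2.
Step 18. [r3c5∈{5}] r3c5 has the single candidate 5 ⇒ r3c5=5.

Answer: 1 6 2 3 4 5 / 3 4 5 6 2 1 / 4 3 1 2 5 6 / 2 5 6 1 3 4 / 5 1 3 4 6 2 / 6 2 4 5 1 3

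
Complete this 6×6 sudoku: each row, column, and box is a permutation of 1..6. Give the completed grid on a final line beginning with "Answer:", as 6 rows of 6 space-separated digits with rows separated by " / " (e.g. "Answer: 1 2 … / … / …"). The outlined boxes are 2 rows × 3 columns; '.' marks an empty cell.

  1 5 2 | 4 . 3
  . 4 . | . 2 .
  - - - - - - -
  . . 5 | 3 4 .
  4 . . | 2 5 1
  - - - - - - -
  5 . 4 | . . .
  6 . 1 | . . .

Step 1. [r2c3∈{3,6}] r2c3 is the only open cell in box 1 admitting 6. So r2c3=6.
Step 2. [r5c4∈{1,6}] in col 4, 6 fits only at r5c4 ⇒ r5c4=6.
Step 3. [r5c6∈{2}] nothing but 2 survives at r5c6 ⇒ r5c6=2.
Step 4. [r5c2∈{3}] r5c2's peers cover all but 3 ⇒ r5c2=3.
Step 5. [r2c6∈{5}] only 5 remains possible at r2c6. So r2c6=5.
Step 6. [r3c2∈{1,2,6}] r3c2 is the only open cell in row 3 admitting 1. So r3c2=1.
Step 7. [r4c3∈{3}] r4c3 is down to just 3 ⇒ r4c3=3.
Step 8. [r6c2∈{2}] r6c2 has the single candidate 2. So r6c2=2.
Step 9. [r3c1∈{2}] only 2 remains possible at r3c1 ⇒ r3c1=2.
Step 10. [r2c1∈{3}] nothing but 3 survives at r2c1. So r2c1=3.
Step 11. [r6c4∈{5}] nothing but 5 survives at r6c4, so r6c4=5.
Step 12. [r3c6∈{6}] r3c6 is down to just 6 ⇒ r3c6=6.
Step 13. [r6c6∈{4}] nothing but 4 survives at r6c6, so r6c6=4.
Step 14. [r2c4∈{1}] nothing but 1 survives at r2c4, so r2c4=1.
Step 15. [r5c5∈{1}] r5c5 is down to just 1 ⇒ r5c5=1.
Step 16. [r1c5∈{6}] nothing but 6 survives at r1c5 ⇒ r1c5=6.
Step 17. [r6c5∈{3}] r6c5 is down to just 3. So r6c5=3.
Step 18. [r4c2∈{6}] nothing but 6 survives at r4c2. So r4c2=6.

Answer: 1 5 2 4 6 3 / 3 4 6 1 2 5 / 2 1 5 3 4 6 / 4 6 3 2 5 1 / 5 3 4 6 1 2 / 6 2 1 5 3 4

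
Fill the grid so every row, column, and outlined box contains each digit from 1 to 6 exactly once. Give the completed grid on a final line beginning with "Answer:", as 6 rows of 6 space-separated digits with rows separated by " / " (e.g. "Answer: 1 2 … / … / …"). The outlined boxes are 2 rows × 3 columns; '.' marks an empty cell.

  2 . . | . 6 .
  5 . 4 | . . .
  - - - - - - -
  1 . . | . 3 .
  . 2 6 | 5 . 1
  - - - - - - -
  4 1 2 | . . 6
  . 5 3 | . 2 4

Step 1. [r1c4∈{1,3,4}] 4 has one home in row 1: r1c4 ⇒ r1c4=4.
Step 2. [r1c2∈{3}] nothing but 3 survives at r1c2 ⇒ r1c2=3.
Step 3. [r2c6∈{2,3}] across col 6, 3 lands solely at r2c6 ⇒ r2c6=3.
Step 4. [r2c4∈{1,2}] in row 2, 2 fits only at r2c4. So r2c4=2.
Step 5. [r4c1∈{3}] r4c1's peers cover all but 3. So r4c1=3.
Step 6. [r3c4∈{6}] nothing but 6 survives at r3c4. So r3c4=6.
Step 7. [r3c3∈{5}] only 5 remains possible at r3c3 ⇒ r3c3=5.
Step 8. [r1c6∈{5}] r1c6 has the single candidate 5, so r1c6=5.
Step 9. [r2c5∈{1}] r2c5's peers cover all but 1. So r2c5=1.
Step 10. [r3c2∈{4}] only 4 remains possible at r3c2 ⇒ r3c2=4.
Step 11. [r3c6∈{2}] r3c6 is down to just 2. So r3c6=2.
Step 12. [r6c4∈{1}] only 1 remains possible at r6c4, so r6c4=1.
Step 13. [r2c2∈{6}] r2c2 is down to just 6. So r2c2=6.
Step 14. [r4c5∈{4}] r4c5 is down to just 4 ⇒ r4c5=4.
Step 15. [r5c4∈{3}] r5c4 is down to just 3 ⇒ r5c4=3.
Step 16. [r1c3∈{1}] r1c3 is down to just 1. So r1c3=1.
Step 17. [r6c1∈{6}] nothing but 6 survives at r6c1, so r6c1=6.
Step 18. [r5c5∈{5}] r5c5 has the single candidate 5. So r5c5=5.

Answer: 2 3 1 4 6 5 / 5 6 4 2 1 3 / 1 4 5 6 3 2 / 3 2 6 5 4 1 / 4 1 2 3 5 6 / 6 5 3 1 2 4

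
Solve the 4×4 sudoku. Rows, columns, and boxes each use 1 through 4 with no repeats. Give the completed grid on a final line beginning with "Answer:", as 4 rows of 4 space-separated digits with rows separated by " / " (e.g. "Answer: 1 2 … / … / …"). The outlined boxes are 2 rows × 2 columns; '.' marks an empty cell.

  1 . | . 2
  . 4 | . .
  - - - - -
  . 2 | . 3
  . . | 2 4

Step 1. [r1c2∈{3}] r1c2's peers cover all but 3, so r1c2=3.
Step 2. [r3c3∈{1}] only 1 remains possible at r3c3 ⇒ r3c3=1.
Step 3. [r1c3∈{4}] r1c3 has the single candidate 4, so r1c3=4.
Step 4. [r4c2∈{1}] r4c2 is down to just 1. So r4c2=1.
Step 5. [r2c3∈{3}] r2c3 has the single candidate 3, so r2c3=3.
Step 6. [r4c1∈{3}] only 3 remains possible at r4c1 ⇒ r4c1=3.
Step 7. [r2c1∈{2}] r2c1 is down to just 2, so r2c1=2.
Step 8. [r2c4∈{1}] r2c4's peers cover all but 1. So r2c4=1.
Step 9. [r3c1∈{4}] nothing but 4 survives at r3c1, so r3c1=4.

Answer: 1 3 4 2 / 2 4 3 1 / 4 2 1 3 / 3 1 2 4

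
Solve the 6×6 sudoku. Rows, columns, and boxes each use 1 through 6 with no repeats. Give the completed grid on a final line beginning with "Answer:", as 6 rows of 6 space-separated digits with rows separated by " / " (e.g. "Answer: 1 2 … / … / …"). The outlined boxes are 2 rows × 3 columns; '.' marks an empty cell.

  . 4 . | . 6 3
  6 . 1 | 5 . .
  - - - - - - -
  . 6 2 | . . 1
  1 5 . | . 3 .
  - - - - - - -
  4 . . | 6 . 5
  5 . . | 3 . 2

Step 1. [r3c4∈{4}] r3c4 has the single candidate 4. So r3c4=4.
Step 2. [r2c5∈{2,4}] col 5 places 2 nowhere but r2c5, so r2c5=2.
Step 3. [r6c2∈{1}] only 1 remains possible at r6c2 ⇒ r6c2=1.
Step 4. [r5c2∈{2,3}] in row 5, 2 fits only at r5c2 ⇒ r5c2=2.
Step 5. [r4c6∈{6}] nothing but 6 survives at r4c6. So r4c6=6.
Step 6. [r4c4∈{2}] r4c4's peers cover all but 2. So r4c4=2.
Step 7. [r6c5∈{4}] nothing but 4 survives at r6c5 ⇒ r6c5=4.
Step 8. [r3c5∈{5}] r3c5 is down to just 5, so r3c5=5.
Step 9. [r5c3∈{3}] r5c3's peers cover all but 3. So r5c3=3.
Step 10. [r2c2∈{3}] only 3 remains possible at r2c2, so r2c2=3.
Step 11. [r2c6∈{4}] r2c6 has the single candidate 4 ⇒ r2c6=4.
Step 12. [r4c3∈{4}] only 4 remains possible at r4c3, so r4c3=4.
Step 13. [r6c3∈{6}] r6c3's peers cover all but 6, so r6c3=6.
Step 14. [r1c3∈{5}] only 5 remains possible at r1c3 ⇒ r1c3=5.
Step 15. [r3c1∈{3}] only 3 remains possible at r3c1 ⇒ r3c1=3.
Step 16. [r1c4∈{1}] r1c4 is down to just 1 ⇒ r1c4=1.
Step 17. [r1c1∈{2}] r1c1's peers cover all but 2. So r1c1=2.
Step 18. [r5c5∈{1}] r5c5's peers cover all but 1 ⇒ r5c5=1.

Answer: 2 4 5 1 6 3 / 6 3 1 5 2 4 / 3 6 2 4 5 1 / 1 5 4 2 3 6 / 4 2 3 6 1 5 / 5 1 6 3 4 2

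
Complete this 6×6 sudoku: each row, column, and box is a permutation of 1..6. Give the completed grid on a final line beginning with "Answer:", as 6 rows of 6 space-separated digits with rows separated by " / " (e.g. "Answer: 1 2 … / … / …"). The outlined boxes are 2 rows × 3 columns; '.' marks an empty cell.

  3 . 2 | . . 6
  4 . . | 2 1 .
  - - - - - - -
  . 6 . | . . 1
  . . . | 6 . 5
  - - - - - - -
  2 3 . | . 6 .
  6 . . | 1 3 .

Step 1. [r5c6∈{4}] r5c6 has the single candidate 4 ⇒ r5c6=4.
Step 2. [r4c2∈{1,2,4}] col 2 places 2 nowhere but r4c2 ⇒ r4c2=2.
Step 3. [r4c5∈{4}] nothing but 4 survives at r4c5 ⇒ r4c5=4.
Step 4. [r2c2∈{5}] only 5 remains possible at r2c2. So r2c2=5.
Step 5. [r3c3∈{3,4,5}] 4 has one home in row 3: r3c3. So r3c3=4.
Step 6. [r5c4∈{5}] r5c4's peers cover all but 5, so r5c4=5.
Step 7. [r5c3∈{1}] nothing but 1 survives at r5c3 ⇒ r5c3=1.
Step 8. [r2c6∈{3}] r2c6's peers cover all but 3 ⇒ r2c6=3.
Step 9. [r4c3∈{3}] r4c3 is down to just 3 ⇒ r4c3=3.
Step 10. [r3c1∈{5}] r3c1 is down to just 5 ⇒ r3c1=5.
Step 11. [r1c5∈{5}] r1c5 has the single candidate 5, so r1c5=5.
Step 12. [r6c3∈{5}] only 5 remains possible at r6c3, so r6c3=5.
Step 13. [r1c4∈{4}] r1c4 is down to just 4 ⇒ r1c4=4.
Step 14. [r4c1∈{1}] r4c1's peers cover all but 1, so r4c1=1.
Step 15. [r3c4∈{3}] r3c4 is down to just 3 ⇒ r3c4=3.
Step 16. [r3c5∈{2}] nothing but 2 survives at r3c5. So r3c5=2.
Step 17. [r1c2∈{1}] r1c2 is down to just 1. So r1c2=1.
Step 18. [r6c2∈{4}] nothing but 4 survives at r6c2 ⇒ r6c2=4.
Step 19. [r2c3∈{6}] r2c3 is down to just 6, so r2c3=6.
Step 20. [r6c6∈{2}] only 2 remains possible at r6c6, so r6c6=2.

Answer: 3 1 2 4 5 6 / 4 5 6 2 1 3 / 5 6 4 3 2 1 / 1 2 3 6 4 5 / 2 3 1 5 6 4 / 6 4 5 1 3 2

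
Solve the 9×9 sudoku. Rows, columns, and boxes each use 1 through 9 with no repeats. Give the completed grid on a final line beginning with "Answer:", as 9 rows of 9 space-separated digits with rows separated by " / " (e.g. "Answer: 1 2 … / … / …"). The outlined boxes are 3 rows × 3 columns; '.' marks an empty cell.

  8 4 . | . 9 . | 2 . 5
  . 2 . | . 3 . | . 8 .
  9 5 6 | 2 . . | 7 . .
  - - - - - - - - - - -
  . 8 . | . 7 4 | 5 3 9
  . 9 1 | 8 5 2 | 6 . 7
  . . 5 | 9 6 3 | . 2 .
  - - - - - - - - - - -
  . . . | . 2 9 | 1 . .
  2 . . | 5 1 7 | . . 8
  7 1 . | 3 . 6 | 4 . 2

Step 1. [r1c6∈{1}] nothing but 1 survives at r1c6 ⇒ r1c6=1.
Step 2. [r7c1∈{3,4,5,6}] in col 1, 5 fits only at r7c1. So r7c1=5.
Step 3. [r1c8∈{6}] nothing but 6 survives at r1c8 ⇒ r1c8=6.
Step 4. [r8c7∈{3,9}] col 7 places 3 nowhere but r8c7. So r8c7=3.
Step 5. [r3c5∈{4,8}] r3c5 is the only open cell in col 5 admitting 4 ⇒ r3c5=4.
Step 6. [r6c9∈{1,4}] in row 6, 1 fits only at r6c9 ⇒ r6c9=1.
Step 7. [r7c3∈{3,4,8}] across row 7, 8 lands solely at r7c3, so r7c3=8.
Step 8. [r9c3∈{9}] nothing but 9 survives at r9c3, so r9c3=9.
Step 9. [r2c3∈{7}] only 7 remains possible at r2c3. So r2c3=7.
Step 10. [r7c9∈{6}] r7c9's peers cover all but 6. So r7c9=6.
Step 11. [r5c1∈{3,4}] row 5 places 3 nowhere but r5c1 ⇒ r5c1=3.
Step 12. [r7c2∈{3}] only 3 remains possible at r7c2. So r7c2=3.
Step 13. [r2c7∈{9}] nothing but 9 survives at r2c7, so r2c7=9.
Step 14. [r7c4∈{4}] r7c4 is down to just 4, so r7c4=4.
Step 15. [r1c3∈{3}] only 3 remains possible at r1c3, so r1c3=3.
Step 16. [r9c8∈{5}] r9c8 has the single candidate 5 ⇒ r9c8=5.
Step 17. [r2c6∈{5}] r2c6 has the single candidate 5 ⇒ r2c6=5.
Step 18. [r4c3∈{2}] r4c3's peers cover all but 2, so r4c3=2.
Step 19. [r5c8∈{4}] r5c8's peers cover all but 4 ⇒ r5c8=4.
Step 20. [r2c9∈{4}] only 4 remains possible at r2c9, so r2c9=4.
Step 21. [r3c9∈{3}] r3c9's peers cover all but 3 ⇒ r3c9=3.
Step 22. [r1c4∈{7}] r1c4 has the single candidate 7. So r1c4=7.
Step 23. [r7c8∈{7}] only 7 remains possible at r7c8. So r7c8=7.
Step 24. [r6c7∈{8}] nothing but 8 survives at r6c7 ⇒ r6c7=8.
Step 25. [r3c8∈{1}] only 1 remains possible at r3c8 ⇒ r3c8=1.
Step 26. [r2c4∈{6}] r2c4 is down to just 6. So r2c4=6.
Step 27. [r8c2∈{6}] r8c2 has the single candidate 6 ⇒ r8c2=6.
Step 28. [r4c4∈{1}] r4c4's peers cover all but 1, so r4c4=1.
Step 29. [r6c1∈{4}] r6c1's peers cover all but 4, so r6c1=4.
Step 30. [r3c6∈{8}] r3c6 has the single candidate 8. So r3c6=8.
Step 31. [r8c3∈{4}] r8c3 is down to just 4, so r8c3=4.
Step 32. [r4c1∈{6}] r4c1 is down to just 6 ⇒ r4c1=6.
Step 33. [r8c8∈{9}] only 9 remains possible at r8c8 ⇒ r8c8=9.
Step 34. [r6c2∈{7}] r6c2 has the single candidate 7 ⇒ r6c2=7.
Step 35. [r2c1∈{1}] r2c1 has the single candidate 1. So r2c1=1.
Step 36. [r9c5∈{8}] nothing but 8 survives at r9c5 ⇒ r9c5=8.

Answer: 8 4 3 7 9 1 2 6 5 / 1 2 7 6 3 5 9 8 4 / 9 5 6 2 4 8 7 1 3 / 6 8 2 1 7 4 5 3 9 / 3 9 1 8 5 2 6 4 7 / 4 7 5 9 6 3 8 2 1 / 5 3 8 4 2 9 1 7 6 / 2 6 4 5 1 7 3 9 8 / 7 1 9 3 8 6 4 5 2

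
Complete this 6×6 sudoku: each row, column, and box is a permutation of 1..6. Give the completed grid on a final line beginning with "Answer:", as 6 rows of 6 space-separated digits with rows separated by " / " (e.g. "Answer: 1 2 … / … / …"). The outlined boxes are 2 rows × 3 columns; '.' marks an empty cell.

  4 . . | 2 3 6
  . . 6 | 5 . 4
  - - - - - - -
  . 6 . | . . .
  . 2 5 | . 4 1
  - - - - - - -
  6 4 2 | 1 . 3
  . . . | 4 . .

Step 1. [r6c1∈{1,3,5}] across col 1, 5 lands solely at r6c1, so r6c1=5.
Step 2. [r1c3∈{1}] only 1 remains possible at r1c3 ⇒ r1c3=1.
Step 3. [r4c1∈{3}] r4c1's peers cover all but 3, so r4c1=3.
Step 4. [r6c6∈{2}] r6c6's peers cover all but 2 ⇒ r6c6=2.
Step 5. [r5c5∈{5}] nothing but 5 survives at r5c5 ⇒ r5c5=5.
Step 6. [r2c2∈{3}] r2c2's peers cover all but 3 ⇒ r2c2=3.
Step 7. [r2c1∈{2}] nothing but 2 survives at r2c1 ⇒ r2c1=2.
Step 8. [r3c1∈{1}] nothing but 1 survives at r3c1, so r3c1=1.
Step 9. [r3c4∈{3}] only 3 remains possible at r3c4 ⇒ r3c4=3.
Step 10. [r1c2∈{5}] only 5 remains possible at r1c2 ⇒ r1c2=5.
Step 11. [r4c4∈{6}] nothing but 6 survives at r4c4, so r4c4=6.
Step 12. [r3c6∈{5}] nothing but 5 survives at r3c6 ⇒ r3c6=5.
Step 13. [r3c5∈{2}] nothing but 2 survives at r3c5 ⇒ r3c5=2.
Step 14. [r6c2∈{1}] r6c2 is down to just 1. So r6c2=1.
Step 15. [r6c5∈{6}] nothing but 6 survives at r6c5. So r6c5=6.
Step 16. [r6c3∈{3}] r6c3's peers cover all but 3. So r6c3=3.
Step 17. [r2c5∈{1}] r2c5 is down to just 1, so r2c5=1.
Step 18. [r3c3∈{4}] r3c3's peers cover all but 4. So r3c3=4.

Answer: 4 5 1 2 3 6 / 2 3 6 5 1 4 / 1 6 4 3 2 5 / 3 2 5 6 4 1 / 6 4 2 1 5 3 / 5 1 3 4 6 2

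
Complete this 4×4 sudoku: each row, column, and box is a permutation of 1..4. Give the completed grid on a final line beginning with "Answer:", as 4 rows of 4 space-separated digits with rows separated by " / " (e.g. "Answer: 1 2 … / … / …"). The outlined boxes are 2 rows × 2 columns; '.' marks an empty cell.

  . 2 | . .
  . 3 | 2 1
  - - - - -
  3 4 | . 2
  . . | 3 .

Step 1. [r1c1∈{1,4}] r1c1 is the only open cell in row 1 admitting 1. So r1c1=1.
Step 2. [r1c3∈{4}] r1c3 is down to just 4. So r1c3=4.
Step 3. [r2c1∈{4}] r2c1 is down to just 4 ⇒ r2c1=4.
Step 4. [r1c4∈{3}] r1c4 has the single candidate 3. So r1c4=3.
Step 5. [r4c2∈{1}] nothing but 1 survives at r4c2, so r4c2=1.
Step 6. [r3c3∈{1}] nothing but 1 survives at r3c3 ⇒ r3c3=1.
Step 7. [r4c1∈{2}] nothing but 2 survives at r4c1 ⇒ r4c1=2.
Step 8. [r4c4∈{4}] r4c4 has the single candidate 4, so r4c4=4.

Answer: 1 2 4 3 / 4 3 2 1 / 3 4 1 2 / 2 1 3 4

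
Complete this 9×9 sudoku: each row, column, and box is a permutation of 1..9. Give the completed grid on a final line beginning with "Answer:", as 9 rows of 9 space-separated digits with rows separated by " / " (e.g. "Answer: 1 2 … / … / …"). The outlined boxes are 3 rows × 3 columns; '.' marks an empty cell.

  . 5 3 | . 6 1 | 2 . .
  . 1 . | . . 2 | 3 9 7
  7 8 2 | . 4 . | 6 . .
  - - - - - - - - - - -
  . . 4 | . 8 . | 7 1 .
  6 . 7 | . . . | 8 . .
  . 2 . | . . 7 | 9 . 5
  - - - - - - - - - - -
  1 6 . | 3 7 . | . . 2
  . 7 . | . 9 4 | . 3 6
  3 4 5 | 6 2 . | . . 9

Step 1. [r8c4∈{1,5,8}] box 8 places 1 nowhere but r8c4. So r8c4=1.
Step 2. [r7c6∈{5,8}] 5 has one home in box 8: r7c6. So r7c6=5.
Step 3. [r6c5∈{1,3}] row 6 places 3 nowhere but r6c5, so r6c5=3.
Step 4. [r5c6∈{9}] nothing but 9 survives at r5c6, so r5c6=9.
Step 5. [r1c1∈{4,9}] box 1 places 9 nowhere but r1c1. So r1c1=9.
Step 6. [r8c3∈{8}] r8c3 is down to just 8, so r8c3=8.
Step 7. [r7c8∈{4,8}] 8 has one home in row 7: r7c8. So r7c8=8.
Step 8. [r2c5∈{5}] r2c5's peers cover all but 5, so r2c5=5.
Step 9. [r1c8∈{4}] r1c8 has the single candidate 4. So r1c8=4.
Step 10. [r5c4∈{2,4,5}] across row 5, 5 lands solely at r5c4. So r5c4=5.
Step 11. [r4c9∈{3}] r4c9 has the single candidate 3 ⇒ r4c9=3.
Step 12. [r1c9∈{8}] r1c9 is down to just 8. So r1c9=8.
Step 13. [r4c2∈{9}] nothing but 9 survives at r4c2. So r4c2=9.
Step 14. [r6c4∈{4}] nothing but 4 survives at r6c4 ⇒ r6c4=4.
Step 15. [r7c3∈{9}] r7c3 is down to just 9. So r7c3=9.
Step 16. [r9c7∈{1}] r9c7 has the single candidate 1 ⇒ r9c7=1.
Step 17. [r5c2∈{3}] nothing but 3 survives at r5c2. So r5c2=3.
Step 18. [r6c8∈{6}] r6c8 has the single candidate 6 ⇒ r6c8=6.
Step 19. [r4c1∈{5}] only 5 remains possible at r4c1, so r4c1=5.
Step 20. [r8c1∈{2}] r8c1 is down to just 2. So r8c1=2.
Step 21. [r8c7∈{5}] r8c7's peers cover all but 5, so r8c7=5.
Step 22. [r3c8∈{5}] only 5 remains possible at r3c8. So r3c8=5.
Step 23. [r5c8∈{2}] r5c8 is down to just 2, so r5c8=2.
Step 24. [r2c1∈{4}] nothing but 4 survives at r2c1, so r2c1=4.
Step 25. [r3c6∈{3}] nothing but 3 survives at r3c6, so r3c6=3.
Step 26. [r6c3∈{1}] only 1 remains possible at r6c3. So r6c3=1.
Step 27. [r2c3∈{6}] nothing but 6 survives at r2c3. So r2c3=6.
Step 28. [r5c9∈{4}] r5c9's peers cover all but 4, so r5c9=4.
Step 29. [r7c7∈{4}] r7c7 is down to just 4. So r7c7=4.
Step 30. [r3c9∈{1}] nothing but 1 survives at r3c9. So r3c9=1.
Step 31. [r4c4∈{2}] r4c4 is down to just 2 ⇒ r4c4=2.
Step 32. [r9c6∈{8}] only 8 remains possible at r9c6. So r9c6=8.
Step 33. [r2c4∈{8}] r2c4's peers cover all but 8 ⇒ r2c4=8.
Step 34. [r6c1∈{8}] r6c1 has the single candidate 8, so r6c1=8.
Step 35. [r4c6∈{6}] only 6 remains possible at r4c6. So r4c6=6.
Step 36. [r1c4∈{7}] r1c4 has the single candidate 7 ⇒ r1c4=7.
Step 37. [r5c5∈{1}] r5c5 is down to just 1 ⇒ r5c5=1.
Step 38. [r9c8∈{7}] only 7 remains possible at r9c8 ⇒ r9c8=7.
Step 39. [r3c4∈{9}] r3c4's peers cover all but 9. So r3c4=9.

Answer: 9 5 3 7 6 1 2 4 8 / 4 1 6 8 5 2 3 9 7 / 7 8 2 9 4 3 6 5 1 / 5 9 4 2 8 6 7 1 3 / 6 3 7 5 1 9 8 2 4 / 8 2 1 4 3 7 9 6 5 / 1 6 9 3 7 5 4 8 2 / 2 7 8 1 9 4 5 3 6 / 3 4 5 6 2 8 1 7 9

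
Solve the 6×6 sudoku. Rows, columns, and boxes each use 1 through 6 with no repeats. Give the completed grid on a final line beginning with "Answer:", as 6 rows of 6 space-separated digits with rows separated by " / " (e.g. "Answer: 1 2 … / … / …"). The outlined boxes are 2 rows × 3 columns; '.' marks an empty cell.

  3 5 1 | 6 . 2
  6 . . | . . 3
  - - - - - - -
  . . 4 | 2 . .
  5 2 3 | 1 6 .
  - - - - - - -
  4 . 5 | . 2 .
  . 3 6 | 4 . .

Step 1. [r5c2∈{1}] r5c2's peers cover all but 1. So r5c2=1.
Step 2. [r2c5∈{1,4,5}] in row 2, 1 fits only at r2c5. So r2c5=1.
Step 3. [r3c6∈{5}] only 5 remains possible at r3c6, so r3c6=5.
Step 4. [r6c6∈{1}] r6c6's peers cover all but 1 ⇒ r6c6=1.
Step 5. [r2c2∈{4}] only 4 remains possible at r2c2. So r2c2=4.
Step 6. [r3c5∈{3}] r3c5 is down to just 3, so r3c5=3.
Step 7. [r3c2∈{6}] only 6 remains possible at r3c2, so r3c2=6.
Step 8. [r5c4∈{3}] r5c4's peers cover all but 3. So r5c4=3.
Step 9. [r2c4∈{5}] r2c4 has the single candidate 5, so r2c4=5.
Step 10. [r6c5∈{5}] nothing but 5 survives at r6c5, so r6c5=5.
Step 11. [r4c6∈{4}] r4c6 is down to just 4. So r4c6=4.
Step 12. [r2c3∈{2}] r2c3 has the single candidate 2. So r2c3=2.
Step 13. [r6c1∈{2}] only 2 remains possible at r6c1 ⇒ r6c1=2.
Step 14. [r1c5∈{4}] r1c5's peers cover all but 4. So r1c5=4.
Step 15. [r5c6∈{6}] only 6 remains possible at r5c6 ⇒ r5c6=6.
Step 16. [r3c1∈{1}] r3c1 has the single candidate 1 ⇒ r3c1=1.

Answer: 3 5 1 6 4 2 / 6 4 2 5 1 3 / 1 6 4 2 3 5 / 5 2 3 1 6 4 / 4 1 5 3 2 6 / 2 3 6 4 5 1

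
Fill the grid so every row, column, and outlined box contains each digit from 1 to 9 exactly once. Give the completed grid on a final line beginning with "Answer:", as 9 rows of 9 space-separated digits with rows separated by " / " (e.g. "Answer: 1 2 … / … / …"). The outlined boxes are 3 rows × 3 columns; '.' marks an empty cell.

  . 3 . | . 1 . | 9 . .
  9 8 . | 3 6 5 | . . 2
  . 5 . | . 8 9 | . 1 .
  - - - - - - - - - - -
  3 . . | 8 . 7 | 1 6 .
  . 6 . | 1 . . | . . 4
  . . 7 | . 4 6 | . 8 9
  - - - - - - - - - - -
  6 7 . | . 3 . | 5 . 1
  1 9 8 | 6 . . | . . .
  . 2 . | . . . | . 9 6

Step 1. [r7c3∈{4}] r7c3 is down to just 4 ⇒ r7c3=4.
Step 2. [r6c7∈{2,3}] in row 6, 3 fits only at r6c7 ⇒ r6c7=3.
Step 3. [r8c5∈{2,5,7}] in row 8, 5 fits only at r8c5, so r8c5=5.
Step 4. [r7c8∈{2}] r7c8 has the single candidate 2. So r7c8=2.
Step 5. [r5c7∈{2,7}] 2 has one home in col 7: r5c7 ⇒ r5c7=2.
Step 6. [r5c8∈{5,7}] across row 5, 7 lands solely at r5c8 ⇒ r5c8=7.
Step 7. [r2c7∈{4,7}] r2c7 is the only open cell in row 2 admitting 7. So r2c7=7.
Step 8. [r8c7∈{4}] nothing but 4 survives at r8c7 ⇒ r8c7=4.
Step 9. [r9c1∈{5}] r9c1 is down to just 5, so r9c1=5.
Step 10. [r6c1∈{2}] nothing but 2 survives at r6c1 ⇒ r6c1=2.
Step 11. [r1c8∈{4,5}] col 8 places 5 nowhere but r1c8 ⇒ r1c8=5.
Step 12. [r9c6∈{1,4,8}] in row 9, 1 fits only at r9c6. So r9c6=1.
Step 13. [r1c6∈{2,4}] across col 6, 4 lands solely at r1c6, so r1c6=4.
Step 14. [r5c5∈{9}] r5c5 has the single candidate 9 ⇒ r5c5=9.
Step 15. [r1c3∈{2,6}] row 1 places 6 nowhere but r1c3, so r1c3=6.
Step 16. [r1c4∈{2,7}] row 1 places 2 nowhere but r1c4 ⇒ r1c4=2.
Step 17. [r3c4∈{7}] only 7 remains possible at r3c4, so r3c4=7.
Step 18. [r8c8∈{3}] only 3 remains possible at r8c8 ⇒ r8c8=3.
Step 19. [r4c3∈{5,9}] across row 4, 9 lands solely at r4c3 ⇒ r4c3=9.
Step 20. [r3c1∈{4}] only 4 remains possible at r3c1 ⇒ r3c1=4.
Step 21. [r3c9∈{3}] nothing but 3 survives at r3c9 ⇒ r3c9=3.
Step 22. [r8c9∈{7}] r8c9 has the single candidate 7, so r8c9=7.
Step 23. [r8c6∈{2}] only 2 remains possible at r8c6 ⇒ r8c6=2.
Step 24. [r1c1∈{7}] r1c1 has the single candidate 7. So r1c1=7.
Step 25. [r5c1∈{8}] r5c1 is down to just 8. So r5c1=8.
Step 26. [r2c3∈{1}] nothing but 1 survives at r2c3 ⇒ r2c3=1.
Step 27. [r5c3∈{5}] only 5 remains possible at r5c3, so r5c3=5.
Step 28. [r3c7∈{6}] nothing but 6 survives at r3c7 ⇒ r3c7=6.
Step 29. [r4c2∈{4}] r4c2's peers cover all but 4. So r4c2=4.
Step 30. [r4c9∈{5}] only 5 remains possible at r4c9, so r4c9=5.
Step 31. [r9c4∈{4}] nothing but 4 survives at r9c4, so r9c4=4.
Step 32. [r9c3∈{3}] r9c3 is down to just 3 ⇒ r9c3=3.
Step 33. [r5c6∈{3}] nothing but 3 survives at r5c6, so r5c6=3.
Step 34. [r7c4∈{9}] nothing but 9 survives at r7c4. So r7c4=9.
Step 35. [r4c5∈{2}] nothing but 2 survives at r4c5. So r4c5=2.
Step 36. [r2c8∈{4}] r2c8 is down to just 4. So r2c8=4.
Step 37. [r1c9∈{8}] r1c9 is down to just 8 ⇒ r1c9=8.
Step 38. [r6c2∈{1}] r6c2 has the single candidate 1 ⇒ r6c2=1.
Step 39. [r9c5∈{7}] nothing but 7 survives at r9c5. So r9c5=7.
Step 40. [r7c6∈{8}] r7c6 is down to just 8, so r7c6=8.
Step 41. [r6c4∈{5}] nothing but 5 survives at r6c4. So r6c4=5.
Step 42. [r3c3∈{2}] only 2 remains possible at r3c3 ⇒ r3c3=2.
Step 43. [r9c7∈{8}] nothing but 8 survives at r9c7 ⇒ r9c7=8.

Answer: 7 3 6 2 1 4 9 5 8 / 9 8 1 3 6 5 7 4 2 / 4 5 2 7 8 9 6 1 3 / 3 4 9 8 2 7 1 6 5 / 8 6 5 1 9 3 2 7 4 / 2 1 7 5 4 6 3 8 9 / 6 7 4 9 3 8 5 2 1 / 1 9 8 6 5 2 4 3 7 / 5 2 3 4 7 1 8 9 6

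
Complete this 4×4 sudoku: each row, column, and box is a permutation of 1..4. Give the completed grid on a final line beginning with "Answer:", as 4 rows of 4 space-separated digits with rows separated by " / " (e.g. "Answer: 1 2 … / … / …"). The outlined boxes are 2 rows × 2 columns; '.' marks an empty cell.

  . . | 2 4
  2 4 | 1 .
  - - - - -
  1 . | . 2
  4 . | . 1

Step 1. [r3c2∈{3}] nothing but 3 survives at r3c2 ⇒ r3c2=3.
Step 2. [r3c3∈{4}] r3c3's peers cover all but 4. So r3c3=4.
Step 3. [r1c1∈{3}] r1c1 is down to just 3. So r1c1=3.
Step 4. [r1c2∈{1}] r1c2's peers cover all but 1, so r1c2=1.
Step 5. [r4c2∈{2}] r4c2 is down to just 2, so r4c2=2.
Step 6. [r4c3∈{3}] r4c3 has the single candidate 3, so r4c3=3.
Step 7. [r2c4∈{3}] only 3 remains possible at r2c4, so r2c4=3.

Answer: 3 1 2 4 / 2 4 1 3 / 1 3 4 2 / 4 2 3 1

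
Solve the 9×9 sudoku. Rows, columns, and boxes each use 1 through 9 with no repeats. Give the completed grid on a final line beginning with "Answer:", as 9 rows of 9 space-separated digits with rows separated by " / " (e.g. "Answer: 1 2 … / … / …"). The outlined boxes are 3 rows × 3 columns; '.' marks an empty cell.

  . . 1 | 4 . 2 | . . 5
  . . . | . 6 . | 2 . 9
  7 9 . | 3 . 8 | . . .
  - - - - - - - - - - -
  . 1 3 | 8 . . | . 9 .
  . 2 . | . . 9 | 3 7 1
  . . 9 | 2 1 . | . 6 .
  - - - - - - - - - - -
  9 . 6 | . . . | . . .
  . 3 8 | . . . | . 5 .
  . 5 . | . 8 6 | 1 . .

Step 1. [r7c5∈{2,3,4,5,7}] in col 5, 3 fits only at r7c5. So r7c5=3.
Step 2. [r5c1∈{4,5,6,8}] in row 5, 8 fits only at r5c1 ⇒ r5c1=8.
Step 3. [r9c3∈{2,4,7}] in col 3, 7 fits only at r9c3 ⇒ r9c3=7.
Step 4. [r7c2∈{4}] only 4 remains possible at r7c2. So r7c2=4.
Step 5. [r1c7∈{6,7,8}] in box 3, 7 fits only at r1c7, so r1c7=7.
Step 6. [r3c5∈{5}] r3c5 is down to just 5 ⇒ r3c5=5.
Step 7. [r8c5∈{2,4,7,9}] across col 5, 2 lands solely at r8c5 ⇒ r8c5=2.
Step 8. [r8c6∈{1,4,7}] box 8 places 4 nowhere but r8c6 ⇒ r8c6=4.
Step 9. [r4c9∈{2,4}] in row 4, 2 fits only at r4c9. So r4c9=2.
Step 10. [r4c1∈{4,5,6}] across row 4, 6 lands solely at r4c1 ⇒ r4c1=6.
Step 11. [r7c7∈{8}] r7c7's peers cover all but 8. So r7c7=8.
Step 12. [r7c9∈{7}] nothing but 7 survives at r7c9 ⇒ r7c9=7.
Step 13. [r8c4∈{1,7,9}] across row 8, 7 lands solely at r8c4, so r8c4=7.
Step 14. [r4c5∈{4,7}] col 5 places 7 nowhere but r4c5, so r4c5=7.
Step 15. [r4c6∈{5}] r4c6 has the single candidate 5 ⇒ r4c6=5.
Step 16. [r4c7∈{4}] r4c7's peers cover all but 4. So r4c7=4.
Step 17. [r6c1∈{4,5}] r6c1 is the only open cell in row 6 admitting 4 ⇒ r6c1=4.
Step 18. [r2c4∈{1}] r2c4 has the single candidate 1, so r2c4=1.
Step 19. [r1c1∈{3}] only 3 remains possible at r1c1, so r1c1=3.
Step 20. [r2c8∈{3,4,8}] in row 2, 3 fits only at r2c8 ⇒ r2c8=3.
Step 21. [r3c7∈{6}] nothing but 6 survives at r3c7 ⇒ r3c7=6.
Step 22. [r3c9∈{4}] r3c9 has the single candidate 4, so r3c9=4.
Step 23. [r9c8∈{2,4}] in row 9, 4 fits only at r9c8 ⇒ r9c8=4.
Step 24. [r2c1∈{5}] r2c1's peers cover all but 5 ⇒ r2c1=5.
Step 25. [r2c2∈{8}] r2c2's peers cover all but 8. So r2c2=8.
Step 26. [r5c3∈{5}] only 5 remains possible at r5c3 ⇒ r5c3=5.
Step 27. [r7c6∈{1}] r7c6 has the single candidate 1, so r7c6=1.
Step 28. [r6c2∈{7}] r6c2 is down to just 7, so r6c2=7.
Step 29. [r3c3∈{2}] r3c3 is down to just 2 ⇒ r3c3=2.
Step 30. [r6c6∈{3}] r6c6's peers cover all but 3 ⇒ r6c6=3.
Step 31. [r1c8∈{8}] r1c8 has the single candidate 8. So r1c8=8.
Step 32. [r5c4∈{6}] r5c4 is down to just 6, so r5c4=6.
Step 33. [r3c8∈{1}] only 1 remains possible at r3c8 ⇒ r3c8=1.
Step 34. [r1c2∈{6}] nothing but 6 survives at r1c2, so r1c2=6.
Step 35. [r7c4∈{5}] nothing but 5 survives at r7c4. So r7c4=5.
Step 36. [r6c9∈{8}] r6c9's peers cover all but 8 ⇒ r6c9=8.
Step 37. [r9c9∈{3}] r9c9's peers cover all but 3, so r9c9=3.
Step 38. [r8c7∈{9}] r8c7 is down to just 9. So r8c7=9.
Step 39. [r6c7∈{5}] nothing but 5 survives at r6c7 ⇒ r6c7=5.
Step 40. [r8c9∈{6}] r8c9 has the single candidate 6, so r8c9=6.
Step 41. [r7c8∈{2}] nothing but 2 survives at r7c8. So r7c8=2.
Step 42. [r8c1∈{1}] nothing but 1 survives at r8c1, so r8c1=1.
Step 43. [r9c4∈{9}] nothing but 9 survives at r9c4. So r9c4=9.
Step 44. [r1c5∈{9}] r1c5's peers cover all but 9 ⇒ r1c5=9.
Step 45. [r2c6∈{7}] r2c6's peers cover all but 7. So r2c6=7.
Step 46. [r2c3∈{4}] r2c3's peers cover all but 4. So r2c3=4.
Step 47. [r9c1∈{2}] r9c1 has the single candidate 2, so r9c1=2.
Step 48. [r5c5∈{4}] r5c5 is down to just 4. So r5c5=4.

Answer: 3 6 1 4 9 2 7 8 5 / 5 8 4 1 6 7 2 3 9 / 7 9 2 3 5 8 6 1 4 / 6 1 3 8 7 5 4 9 2 / 8 2 5 6 4 9 3 7 1 / 4 7 9 2 1 3 5 6 8 / 9 4 6 5 3 1 8 2 7 / 1 3 8 7 2 4 9 5 6 / 2 5 7 9 8 6 1 4 3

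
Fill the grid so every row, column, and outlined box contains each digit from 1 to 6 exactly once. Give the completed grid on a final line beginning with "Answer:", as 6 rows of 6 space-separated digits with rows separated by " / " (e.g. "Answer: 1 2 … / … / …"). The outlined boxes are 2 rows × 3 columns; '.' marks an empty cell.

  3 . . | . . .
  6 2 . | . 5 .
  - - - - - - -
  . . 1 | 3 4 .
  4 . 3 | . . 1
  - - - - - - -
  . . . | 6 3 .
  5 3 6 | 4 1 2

Step 1. [r2c3∈{4}] r2c3 is down to just 4 ⇒ r2c3=4.
Step 2. [r4c4∈{2,5}] across col 4, 5 lands solely at r4c4, so r4c4=5.
Step 3. [r1c2∈{1,5}] 1 has one home in box 1: r1c2 ⇒ r1c2=1.
Step 4. [r3c6∈{6}] r3c6 is down to just 6. So r3c6=6.
Step 5. [r3c1∈{2}] r3c1 is down to just 2, so r3c1=2.
Step 6. [r1c4∈{2}] nothing but 2 survives at r1c4. So r1c4=2.
Step 7. [r2c4∈{1}] nothing but 1 survives at r2c4 ⇒ r2c4=1.
Step 8. [r1c6∈{4}] r1c6 has the single candidate 4 ⇒ r1c6=4.
Step 9. [r2c6∈{3}] r2c6's peers cover all but 3. So r2c6=3.
Step 10. [r5c1∈{1}] r5c1's peers cover all but 1, so r5c1=1.
Step 11. [r1c5∈{6}] r1c5's peers cover all but 6, so r1c5=6.
Step 12. [r4c5∈{2}] only 2 remains possible at r4c5, so r4c5=2.
Step 13. [r3c2∈{5}] r3c2's peers cover all but 5, so r3c2=5.
Step 14. [r5c6∈{5}] r5c6's peers cover all but 5. So r5c6=5.
Step 15. [r5c3∈{2}] only 2 remains possible at r5c3, so r5c3=2.
Step 16. [r4c2∈{6}] only 6 remains possible at r4c2 ⇒ r4c2=6.
Step 17. [r1c3∈{5}] r1c3 has the single candidate 5, so r1c3=5.
Step 18. [r5c2∈{4}] r5c2's peers cover all but 4, so r5c2=4.

Answer: 3 1 5 2 6 4 / 6 2 4 1 5 3 / 2 5 1 3 4 6 / 4 6 3 5 2 1 / 1 4 2 6 3 5 / 5 3 6 4 1 2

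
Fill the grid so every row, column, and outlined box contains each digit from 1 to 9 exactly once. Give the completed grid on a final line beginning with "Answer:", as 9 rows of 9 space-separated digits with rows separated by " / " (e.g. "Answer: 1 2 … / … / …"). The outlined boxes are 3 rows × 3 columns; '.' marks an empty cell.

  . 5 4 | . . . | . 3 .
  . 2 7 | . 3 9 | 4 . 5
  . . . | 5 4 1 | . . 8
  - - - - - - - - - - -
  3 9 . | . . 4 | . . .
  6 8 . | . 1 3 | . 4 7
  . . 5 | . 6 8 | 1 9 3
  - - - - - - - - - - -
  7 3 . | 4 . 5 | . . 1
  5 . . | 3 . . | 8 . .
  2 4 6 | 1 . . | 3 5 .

Step 1. [r8c8∈{2,6,7}] in box 9, 7 fits only at r8c8, so r8c8=7.
Step 2. [r6c4∈{2,7}] across row 6, 2 lands solely at r6c4. So r6c4=2.
Step 3. [r3c7∈{2,6,7,9}] r3c7 is the only open cell in row 3 admitting 7, so r3c7=7.
Step 4. [r3c8∈{2,6}] 2 has one home in row 3: r3c8, so r3c8=2.
Step 5. [r7c8∈{6}] r7c8 is down to just 6, so r7c8=6.
Step 6. [r9c5∈{7,8,9}] across row 9, 8 lands solely at r9c5. So r9c5=8.
Step 7. [r2c4∈{6,8}] in row 2, 6 fits only at r2c4. So r2c4=6.
Step 8. [r9c9∈{9}] nothing but 9 survives at r9c9, so r9c9=9.
Step 9. [r7c7∈{2}] only 2 remains possible at r7c7, so r7c7=2.
Step 10. [r1c1∈{1,8,9}] 1 has one home in row 1: r1c1, so r1c1=1.
Step 11. [r4c3∈{1,2}] in row 4, 1 fits only at r4c3, so r4c3=1.
Step 12. [r8c3∈{9}] only 9 remains possible at r8c3. So r8c3=9.
Step 13. [r4c5∈{5,7}] across col 5, 5 lands solely at r4c5. So r4c5=5.
Step 14. [r1c5∈{2,7}] 7 has one home in col 5: r1c5, so r1c5=7.
Step 15. [r1c9∈{6}] nothing but 6 survives at r1c9 ⇒ r1c9=6.
Step 16. [r8c5∈{2}] only 2 remains possible at r8c5. So r8c5=2.
Step 17. [r7c5∈{9}] nothing but 9 survives at r7c5, so r7c5=9.
Step 18. [r5c3∈{2}] only 2 remains possible at r5c3, so r5c3=2.
Step 19. [r2c1∈{8}] r2c1 is down to just 8, so r2c1=8.
Step 20. [r1c6∈{2}] r1c6 is down to just 2 ⇒ r1c6=2.
Step 21. [r2c8∈{1}] r2c8's peers cover all but 1, so r2c8=1.
Step 22. [r9c6∈{7}] nothing but 7 survives at r9c6, so r9c6=7.
Step 23. [r4c4∈{7}] r4c4 has the single candidate 7, so r4c4=7.
Step 24. [r6c1∈{4}] only 4 remains possible at r6c1. So r6c1=4.
Step 25. [r4c8∈{8}] r4c8 has the single candidate 8 ⇒ r4c8=8.
Step 26. [r7c3∈{8}] r7c3 is down to just 8. So r7c3=8.
Step 27. [r8c2∈{1}] only 1 remains possible at r8c2. So r8c2=1.
Step 28. [r3c2∈{6}] r3c2 has the single candidate 6, so r3c2=6.
Step 29. [r4c9∈{2}] r4c9 is down to just 2. So r4c9=2.
Step 30. [r4c7∈{6}] r4c7's peers cover all but 6 ⇒ r4c7=6.
Step 31. [r6c2∈{7}] r6c2 is down to just 7. So r6c2=7.
Step 32. [r3c3∈{3}] r3c3 has the single candidate 3 ⇒ r3c3=3.
Step 33. [r5c7∈{5}] nothing but 5 survives at r5c7. So r5c7=5.
Step 34. [r8c9∈{4}] r8c9 has the single candidate 4 ⇒ r8c9=4.
Step 35. [r1c7∈{9}] r1c7's peers cover all but 9 ⇒ r1c7=9.
Step 36. [r8c6∈{6}] only 6 remains possible at r8c6. So r8c6=6.
Step 37. [r5c4∈{9}] only 9 remains possible at r5c4 ⇒ r5c4=9.
Step 38. [r3c1∈{9}] nothing but 9 survives at r3c1. So r3c1=9.
Step 39. [r1c4∈{8}] r1c4 is down to just 8 ⇒ r1c4=8.

Answer: 1 5 4 8 7 2 9 3 6 / 8 2 7 6 3 9 4 1 5 / 9 6 3 5 4 1 7 2 8 / 3 9 1 7 5 4 6 8 2 / 6 8 2 9 1 3 5 4 7 / 4 7 5 2 6 8 1 9 3 / 7 3 8 4 9 5 2 6 1 / 5 1 9 3 2 6 8 7 4 / 2 4 6 1 8 7 3 5 9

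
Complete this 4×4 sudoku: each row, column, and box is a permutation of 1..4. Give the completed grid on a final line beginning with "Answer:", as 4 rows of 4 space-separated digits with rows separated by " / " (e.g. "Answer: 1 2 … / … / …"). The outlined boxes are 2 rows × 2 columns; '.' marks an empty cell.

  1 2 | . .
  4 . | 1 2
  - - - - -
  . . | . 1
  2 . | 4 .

Step 1. [r3c1∈{3}] nothing but 3 survives at r3c1, so r3c1=3.
Step 2. [r4c4∈{3}] nothing but 3 survives at r4c4 ⇒ r4c4=3.
Step 3. [r2c2∈{3}] r2c2's peers cover all but 3. So r2c2=3.
Step 4. [r3c3∈{2}] only 2 remains possible at r3c3. So r3c3=2.
Step 5. [r1c3∈{3}] nothing but 3 survives at r1c3, so r1c3=3.
Step 6. [r1c4∈{4}] r1c4's peers cover all but 4. So r1c4=4.
Step 7. [r4c2∈{1}] only 1 remains possible at r4c2 ⇒ r4c2=1.
Step 8. [r3c2∈{4}] r3c2 has the single candidate 4 ⇒ r3c2=4.

Answer: 1 2 3 4 / 4 3 1 2 / 3 4 2 1 / 2 1 4 3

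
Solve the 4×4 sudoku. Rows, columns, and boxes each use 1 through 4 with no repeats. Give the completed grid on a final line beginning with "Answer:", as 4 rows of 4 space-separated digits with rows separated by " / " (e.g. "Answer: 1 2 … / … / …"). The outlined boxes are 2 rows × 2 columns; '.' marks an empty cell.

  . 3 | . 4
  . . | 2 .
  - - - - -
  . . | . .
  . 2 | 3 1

Step 1. [r4c1∈{4}] r4c1 is down to just 4. So r4c1=4.
Step 2. [r2c1∈{1}] r2c1 has the single candidate 1. So r2c1=1.
Step 3. [r2c4∈{3}] nothing but 3 survives at r2c4, so r2c4=3.
Step 4. [r1c3∈{1}] r1c3 is down to just 1. So r1c3=1.
Step 5. [r3c2∈{1}] nothing but 1 survives at r3c2 ⇒ r3c2=1.
Step 6. [r3c4∈{2}] r3c4 has the single candidate 2, so r3c4=2.
Step 7. [r2c2∈{4}] r2c2 is down to just 4, so r2c2=4.
Step 8. [r1c1∈{2}] only 2 remains possible at r1c1, so r1c1=2.
Step 9. [r3c3∈{4}] nothing but 4 survives at r3c3 ⇒ r3c3=4.
Step 10. [r3c1∈{3}] only 3 remains possible at r3c1 ⇒ r3c1=3.

Answer: 2 3 1 4 / 1 4 2 3 / 3 1 4 2 / 4 2 3 1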